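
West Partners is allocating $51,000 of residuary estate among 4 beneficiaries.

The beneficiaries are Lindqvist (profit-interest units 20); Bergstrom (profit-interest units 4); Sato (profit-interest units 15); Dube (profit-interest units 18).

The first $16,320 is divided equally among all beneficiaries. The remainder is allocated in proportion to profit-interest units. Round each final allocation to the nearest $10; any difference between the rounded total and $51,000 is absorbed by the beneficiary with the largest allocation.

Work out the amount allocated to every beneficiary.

$16,320 shared equally gives $4,080 per beneficiary.
Remainder $34,680 by profit-interest units (total 57): Lindqvist 12,168.42 → $12,170; Bergstrom 2,433.68 → $2,430; Sato 9,126.32 → $9,130; Dube 10,951.58 → $10,950.
Totals: Lindqvist $4,080 + $12,170 = $16,250; Bergstrom $4,080 + $2,430 = $6,510; Sato $4,080 + $9,130 = $13,210; Dube $4,080 + $10,950 = $15,030.

Lindqvist: $16,250 · Bergstrom: $6,510 · Sato: $13,210 · Dube: $15,030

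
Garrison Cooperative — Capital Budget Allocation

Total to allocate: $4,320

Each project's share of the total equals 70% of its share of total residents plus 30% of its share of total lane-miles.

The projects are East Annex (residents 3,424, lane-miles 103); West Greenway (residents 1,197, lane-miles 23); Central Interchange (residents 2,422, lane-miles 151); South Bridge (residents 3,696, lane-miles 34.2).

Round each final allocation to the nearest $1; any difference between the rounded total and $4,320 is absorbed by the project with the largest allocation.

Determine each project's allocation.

Residents total 10,739; lane-miles total 311.2.
Combined weights (70% residents + 30% lane-miles): East Annex 0.3225; West Greenway 0.1002; Central Interchange 0.3034; South Bridge 0.2739.
Pro-rata amounts: East Annex 1,393.11; West Greenway 432.85; Central Interchange 1,310.86; South Bridge 1,183.19.
After rounding ($1): East Annex $1,393; West Greenway $433; Central Interchange $1,311; South Bridge $1,183. Sum = $4,320.
No rounding difference to absorb.

East Annex: $1,393 | West Greenway: $433 | Central Interchange: $1,311 | South Bridge: $1,183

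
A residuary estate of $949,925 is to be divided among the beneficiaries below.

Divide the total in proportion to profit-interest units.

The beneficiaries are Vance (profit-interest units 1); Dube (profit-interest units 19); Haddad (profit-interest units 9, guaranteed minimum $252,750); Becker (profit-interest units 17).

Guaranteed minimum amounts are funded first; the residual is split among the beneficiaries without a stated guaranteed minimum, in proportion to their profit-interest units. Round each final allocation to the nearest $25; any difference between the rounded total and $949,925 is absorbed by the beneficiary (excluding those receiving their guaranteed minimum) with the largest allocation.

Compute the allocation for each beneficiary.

Vance: $18,850; Dube: $358,000; Haddad: $252,750; Becker: $320,325

Fund the minimums — Haddad $252,750. Balance $697,175.
Balance split over remaining profit-interest units 37: Vance 18,842.57 → $18,850; Dube 358,008.78 → $358,000; Becker 320,323.65 → $320,325.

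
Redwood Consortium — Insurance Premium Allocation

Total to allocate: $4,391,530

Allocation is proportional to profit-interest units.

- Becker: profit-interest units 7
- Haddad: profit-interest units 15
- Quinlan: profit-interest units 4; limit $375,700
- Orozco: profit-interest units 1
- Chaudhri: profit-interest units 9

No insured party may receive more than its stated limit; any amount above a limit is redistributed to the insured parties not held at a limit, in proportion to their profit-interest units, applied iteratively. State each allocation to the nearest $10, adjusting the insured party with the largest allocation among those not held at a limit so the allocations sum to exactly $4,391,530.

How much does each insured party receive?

Becker: $878,460; Haddad: $1,882,430; Quinlan: $375,700; Orozco: $125,490; Chaudhri: $1,129,450

Profit-interest units total: 36.
Unconstrained shares: Becker 853,908.61; Haddad 1,829,804.17; Quinlan 487,947.78; Orozco 121,986.94; Chaudhri 1,097,882.50.
Capped: Quinlan ($375,700); balance $4,015,830 reallocated over remaining profit-interest units 32.
Redistributed shares: Becker 878,462.81 → $878,460; Haddad 1,882,420.31 → $1,882,420; Orozco 125,494.69 → $125,490; Chaudhri 1,129,452.19 → $1,129,450.
Rounding difference +$10 applied to Haddad → $1,882,430.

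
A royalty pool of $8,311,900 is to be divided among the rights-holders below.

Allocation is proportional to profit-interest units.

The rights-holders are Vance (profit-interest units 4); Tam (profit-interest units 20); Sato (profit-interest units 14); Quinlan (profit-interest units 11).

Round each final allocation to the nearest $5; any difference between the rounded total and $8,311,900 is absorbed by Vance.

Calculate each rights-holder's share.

Vance: $678,525; Tam: $3,392,610; Sato: $2,374,830; Quinlan: $1,865,935

Profit-interest units total: 49.
Pro-rata amounts: Vance 4/49 × $8,311,900 = 678,522.45; Tam 20/49 × $8,311,900 = 3,392,612.24; Sato 14/49 × $8,311,900 = 2,374,828.57; Quinlan 11/49 × $8,311,900 = 1,865,936.73.
Rounded to nearest $5: Vance $678,520; Tam $3,392,610; Sato $2,374,830; Quinlan $1,865,935. Sum = $8,311,895.
Difference $8,311,900 − $8,311,895 = +$5 applied to Vance: Vance becomes $678,525.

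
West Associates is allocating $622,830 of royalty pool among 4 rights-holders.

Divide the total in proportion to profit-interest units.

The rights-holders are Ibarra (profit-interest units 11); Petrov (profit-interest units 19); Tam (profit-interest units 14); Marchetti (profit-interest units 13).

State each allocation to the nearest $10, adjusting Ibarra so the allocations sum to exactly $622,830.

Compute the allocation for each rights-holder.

Ibarra: $120,190 · Petrov: $207,610 · Tam: $152,980 · Marchetti: $142,050

Combined profit-interest units = 57.
Unrounded shares: Ibarra 11/57 × $622,830 = 120,195.26; Petrov 19/57 × $622,830 = 207,610.00; Tam 14/57 × $622,830 = 152,975.79; Marchetti 13/57 × $622,830 = 142,048.95.
After rounding ($10): Ibarra $120,200; Petrov $207,610; Tam $152,980; Marchetti $142,050. Sum = $622,840.
Difference $622,830 − $622,840 = −$10 applied to Ibarra: Ibarra becomes $120,190.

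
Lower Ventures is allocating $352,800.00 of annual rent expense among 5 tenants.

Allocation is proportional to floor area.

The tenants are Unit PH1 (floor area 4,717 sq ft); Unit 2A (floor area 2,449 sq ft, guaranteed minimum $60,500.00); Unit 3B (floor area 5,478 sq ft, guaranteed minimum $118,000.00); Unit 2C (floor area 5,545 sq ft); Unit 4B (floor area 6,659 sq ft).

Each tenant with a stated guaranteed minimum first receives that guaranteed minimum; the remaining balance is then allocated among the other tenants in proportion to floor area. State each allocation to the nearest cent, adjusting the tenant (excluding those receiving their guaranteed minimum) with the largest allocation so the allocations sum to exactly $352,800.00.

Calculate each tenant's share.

Unit PH1: $48,588.92; Unit 2A: $60,500.00; Unit 3B: $118,000.00; Unit 2C: $57,117.99; Unit 4B: $68,593.09

Fund the minimums — Unit 2A $60,500.00; Unit 3B $118,000.00. Balance $174,300.00.
Balance split over remaining floor area 16,921: Unit PH1 48,588.9191 → $48,588.92; Unit 2C 57,117.9895 → $57,117.99; Unit 4B 68,593.0914 → $68,593.09.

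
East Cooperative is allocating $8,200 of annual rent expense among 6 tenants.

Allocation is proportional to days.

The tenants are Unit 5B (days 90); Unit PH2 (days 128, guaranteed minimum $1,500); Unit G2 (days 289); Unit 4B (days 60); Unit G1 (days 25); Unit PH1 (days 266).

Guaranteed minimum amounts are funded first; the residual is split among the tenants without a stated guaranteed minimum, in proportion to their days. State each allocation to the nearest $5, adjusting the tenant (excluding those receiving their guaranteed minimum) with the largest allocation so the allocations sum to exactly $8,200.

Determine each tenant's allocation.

Minimums first: Unit PH2 $1,500. Residual $6,700.
Residual split over remaining days 730: Unit 5B 826.03 → $825; Unit G2 2,652.47 → $2,650; Unit 4B 550.68 → $550; Unit G1 229.45 → $230; Unit PH1 2,441.37 → $2,440.
Rounding difference +$5 applied to Unit G2 → $2,655.

Unit 5B: $825 · Unit PH2: $1,500 · Unit G2: $2,655 · Unit 4B: $550 · Unit G1: $230 · Unit PH1: $2,440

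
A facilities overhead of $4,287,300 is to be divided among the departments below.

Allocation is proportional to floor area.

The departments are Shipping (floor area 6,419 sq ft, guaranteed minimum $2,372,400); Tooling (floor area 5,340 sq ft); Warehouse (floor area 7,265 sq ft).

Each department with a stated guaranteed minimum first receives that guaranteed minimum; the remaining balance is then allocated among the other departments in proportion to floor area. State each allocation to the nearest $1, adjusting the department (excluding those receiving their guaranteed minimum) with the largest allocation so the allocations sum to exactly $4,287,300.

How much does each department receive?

Minimums first: Shipping $2,372,400. Residual $1,914,900.
Residual split over remaining floor area 12,605: Tooling 811,230.94 → $811,231; Warehouse 1,103,669.06 → $1,103,669.

Shipping: $2,372,400; Tooling: $811,231; Warehouse: $1,103,669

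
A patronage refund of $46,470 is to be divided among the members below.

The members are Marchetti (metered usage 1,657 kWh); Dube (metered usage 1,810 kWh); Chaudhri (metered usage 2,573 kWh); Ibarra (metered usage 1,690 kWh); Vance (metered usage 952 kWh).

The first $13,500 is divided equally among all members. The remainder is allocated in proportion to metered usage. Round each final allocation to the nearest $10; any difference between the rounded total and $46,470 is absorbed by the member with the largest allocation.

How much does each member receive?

Marchetti: $8,990 | Dube: $9,570 | Chaudhri: $12,470 | Ibarra: $9,120 | Vance: $6,320

$13,500 shared equally gives $2,700 per member.
Remainder $32,970 by metered usage (total 8,682): Marchetti 6,292.48 → $6,290; Dube 6,873.50 → $6,870; Chaudhri 9,771.00 → $9,770; Ibarra 6,417.80 → $6,420; Vance 3,615.23 → $3,620.
Totals: Marchetti $2,700 + $6,290 = $8,990; Dube $2,700 + $6,870 = $9,570; Chaudhri $2,700 + $9,770 = $12,470; Ibarra $2,700 + $6,420 = $9,120; Vance $2,700 + $3,620 = $6,320.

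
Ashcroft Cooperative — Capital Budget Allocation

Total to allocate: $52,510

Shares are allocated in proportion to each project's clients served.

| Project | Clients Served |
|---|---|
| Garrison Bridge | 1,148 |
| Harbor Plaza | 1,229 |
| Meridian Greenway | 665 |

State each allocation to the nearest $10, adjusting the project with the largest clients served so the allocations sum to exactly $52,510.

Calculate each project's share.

Garrison Bridge: $19,820 · Harbor Plaza: $21,210 · Meridian Greenway: $11,480

Clients served total: 1,148 + 1,229 + 665 = 3,042.
Unrounded shares: Garrison Bridge 19,816.40; Harbor Plaza 21,214.59; Meridian Greenway 11,479.01.
After rounding ($10): Garrison Bridge $19,820; Harbor Plaza $21,210; Meridian Greenway $11,480. Sum = $52,510.
No rounding difference to absorb.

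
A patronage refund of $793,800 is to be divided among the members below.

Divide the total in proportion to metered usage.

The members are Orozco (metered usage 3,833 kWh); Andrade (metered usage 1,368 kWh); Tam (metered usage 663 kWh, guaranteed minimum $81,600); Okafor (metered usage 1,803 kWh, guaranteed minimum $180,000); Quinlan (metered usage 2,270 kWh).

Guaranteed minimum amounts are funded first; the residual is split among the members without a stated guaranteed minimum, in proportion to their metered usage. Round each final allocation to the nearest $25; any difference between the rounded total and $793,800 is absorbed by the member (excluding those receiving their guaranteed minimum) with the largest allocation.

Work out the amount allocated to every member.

Orozco: $273,050 | Andrade: $97,450 | Tam: $81,600 | Okafor: $180,000 | Quinlan: $161,700

Guaranteed amounts: Tam $81,600; Okafor $180,000. Remaining pool $532,200.
Remaining pool split over remaining metered usage 7,471: Orozco 273,045.46 → $273,050; Andrade 97,450.09 → $97,450; Quinlan 161,704.46 → $161,700.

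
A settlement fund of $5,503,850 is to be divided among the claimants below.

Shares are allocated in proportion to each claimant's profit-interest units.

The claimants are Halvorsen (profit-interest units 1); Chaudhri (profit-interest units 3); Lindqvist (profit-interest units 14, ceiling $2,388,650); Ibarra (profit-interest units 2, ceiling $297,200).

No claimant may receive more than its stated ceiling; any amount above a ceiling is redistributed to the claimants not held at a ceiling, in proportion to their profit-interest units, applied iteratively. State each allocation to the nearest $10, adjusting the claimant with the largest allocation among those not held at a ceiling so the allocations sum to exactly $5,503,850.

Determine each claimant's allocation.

Total profit-interest units = 20.
Proportional shares (ignoring caps): Halvorsen 275,192.50; Chaudhri 825,577.50; Lindqvist 3,852,695.00; Ibarra 550,385.00.
Cap binds for Lindqvist ($2,388,650), Ibarra ($297,200); balance $2,818,000 reallocated over remaining profit-interest units 4.
Remaining shares: Halvorsen 704,500.00 → $704,500; Chaudhri 2,113,500.00 → $2,113,500.

Halvorsen: $704,500 · Chaudhri: $2,113,500 · Lindqvist: $2,388,650 · Ibarra: $297,200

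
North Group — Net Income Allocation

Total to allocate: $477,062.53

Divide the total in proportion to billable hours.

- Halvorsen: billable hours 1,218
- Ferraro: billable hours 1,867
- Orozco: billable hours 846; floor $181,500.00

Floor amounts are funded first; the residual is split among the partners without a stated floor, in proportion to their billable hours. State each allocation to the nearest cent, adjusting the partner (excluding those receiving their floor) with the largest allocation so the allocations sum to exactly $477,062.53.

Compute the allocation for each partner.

Guaranteed amounts: Orozco $181,500.00. Remaining pool $295,562.53.
Remaining pool split over remaining billable hours 3,085: Halvorsen 116,692.1107 → $116,692.11; Ferraro 178,870.4193 → $178,870.42.

Halvorsen: $116,692.11; Ferraro: $178,870.42; Orozco: $181,500.00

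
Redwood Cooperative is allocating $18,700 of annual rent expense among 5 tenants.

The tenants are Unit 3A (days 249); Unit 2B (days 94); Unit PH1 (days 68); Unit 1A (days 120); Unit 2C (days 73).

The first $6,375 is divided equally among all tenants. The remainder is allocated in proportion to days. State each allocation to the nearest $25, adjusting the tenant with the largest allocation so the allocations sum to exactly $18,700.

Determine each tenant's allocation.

$6,375 shared equally gives $1,275 per tenant.
Remainder $12,325 by days (total 604): Unit 3A 5,081.00 → $5,075; Unit 2B 1,918.13 → $1,925; Unit PH1 1,387.58 → $1,400; Unit 1A 2,448.68 → $2,450; Unit 2C 1,489.61 → $1,500.
Rounding difference −$25 on remainder applied to Unit 3A.
Totals: Unit 3A $1,275 + $5,050 = $6,325; Unit 2B $1,275 + $1,925 = $3,200; Unit PH1 $1,275 + $1,400 = $2,675; Unit 1A $1,275 + $2,450 = $3,725; Unit 2C $1,275 + $1,500 = $2,775.

Unit 3A: $6,325 · Unit 2B: $3,200 · Unit PH1: $2,675 · Unit 1A: $3,725 · Unit 2C: $2,775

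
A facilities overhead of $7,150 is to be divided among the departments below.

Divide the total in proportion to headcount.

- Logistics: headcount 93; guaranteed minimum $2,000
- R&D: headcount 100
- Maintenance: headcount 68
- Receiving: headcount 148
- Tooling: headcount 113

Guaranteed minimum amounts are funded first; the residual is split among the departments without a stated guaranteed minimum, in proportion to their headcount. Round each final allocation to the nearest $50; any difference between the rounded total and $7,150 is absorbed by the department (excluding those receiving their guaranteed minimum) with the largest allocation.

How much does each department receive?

Logistics: $2,000 | R&D: $1,200 | Maintenance: $800 | Receiving: $1,800 | Tooling: $1,350

Minimums first: Logistics $2,000. Residual $5,150.
Residual split over remaining headcount 429: R&D 1,200.47 → $1,200; Maintenance 816.32 → $800; Receiving 1,776.69 → $1,800; Tooling 1,356.53 → $1,350.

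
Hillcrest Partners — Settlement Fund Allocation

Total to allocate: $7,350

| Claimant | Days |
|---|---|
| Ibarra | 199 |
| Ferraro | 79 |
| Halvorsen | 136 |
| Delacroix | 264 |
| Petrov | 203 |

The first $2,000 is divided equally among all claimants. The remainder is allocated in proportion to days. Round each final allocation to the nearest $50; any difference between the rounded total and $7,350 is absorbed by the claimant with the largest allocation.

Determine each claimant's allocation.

$2,000 shared equally gives $400 per claimant.
Remainder $5,350 by days (total 881): Ibarra 1,208.46 → $1,200; Ferraro 479.74 → $500; Halvorsen 825.88 → $850; Delacroix 1,603.18 → $1,600; Petrov 1,232.75 → $1,250.
Rounding difference −$50 on remainder applied to Delacroix.
Totals: Ibarra $400 + $1,200 = $1,600; Ferraro $400 + $500 = $900; Halvorsen $400 + $850 = $1,250; Delacroix $400 + $1,550 = $1,950; Petrov $400 + $1,250 = $1,650.

Ibarra: $1,600 · Ferraro: $900 · Halvorsen: $1,250 · Delacroix: $1,950 · Petrov: $1,650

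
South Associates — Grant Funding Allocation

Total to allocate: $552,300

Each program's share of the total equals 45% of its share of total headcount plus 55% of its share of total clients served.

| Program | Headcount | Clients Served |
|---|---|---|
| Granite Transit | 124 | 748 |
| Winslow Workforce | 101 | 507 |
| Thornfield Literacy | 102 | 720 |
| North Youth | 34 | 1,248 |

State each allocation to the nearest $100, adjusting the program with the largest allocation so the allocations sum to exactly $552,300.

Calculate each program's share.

Granite Transit: $155,900 | Winslow Workforce: $117,300 | Thornfield Literacy: $138,100 | North Youth: $141,000

Headcount total 361; clients served total 3,223.
Composite weights (45% headcount + 55% clients served): Granite Transit 0.2822; Winslow Workforce 0.2124; Thornfield Literacy 0.2500; North Youth 0.2554.
Raw shares: Granite Transit 155,867.72; Winslow Workforce 117,319.04; Thornfield Literacy 138,082.57; North Youth 141,030.66.
Rounded to nearest $100: Granite Transit $155,900; Winslow Workforce $117,300; Thornfield Literacy $138,100; North Youth $141,000. Sum = $552,300.
No rounding difference to absorb.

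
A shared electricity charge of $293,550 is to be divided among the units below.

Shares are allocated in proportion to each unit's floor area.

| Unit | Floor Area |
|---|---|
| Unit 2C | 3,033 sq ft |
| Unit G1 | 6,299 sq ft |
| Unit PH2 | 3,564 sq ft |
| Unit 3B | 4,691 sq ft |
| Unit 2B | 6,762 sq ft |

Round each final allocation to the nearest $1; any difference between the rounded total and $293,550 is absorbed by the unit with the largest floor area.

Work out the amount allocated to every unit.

Floor area total: 24,349.
Unrounded shares: Unit 2C 3,033/24,349 × $293,550 = 36,565.66; Unit G1 6,299/24,349 × $293,550 = 75,940.34; Unit PH2 3,564/24,349 × $293,550 = 42,967.36; Unit 3B 4,691/24,349 × $293,550 = 56,554.40; Unit 2B 6,762/24,349 × $293,550 = 81,522.24.
After rounding ($1): Unit 2C $36,566; Unit G1 $75,940; Unit PH2 $42,967; Unit 3B $56,554; Unit 2B $81,522. Sum = $293,549.
Difference $293,550 − $293,549 = +$1 applied to largest floor area (Unit 2B): Unit 2B becomes $81,523.

Unit 2C: $36,566; Unit G1: $75,940; Unit PH2: $42,967; Unit 3B: $56,554; Unit 2B: $81,523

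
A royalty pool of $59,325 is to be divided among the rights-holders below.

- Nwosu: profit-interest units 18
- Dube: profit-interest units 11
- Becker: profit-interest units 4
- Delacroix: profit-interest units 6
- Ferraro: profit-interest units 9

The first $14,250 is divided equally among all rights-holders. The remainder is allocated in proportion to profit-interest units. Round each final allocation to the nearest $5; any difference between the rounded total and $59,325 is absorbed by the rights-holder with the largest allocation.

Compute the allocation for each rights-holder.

Nwosu: $19,755 | Dube: $13,180 | Becker: $6,605 | Delacroix: $8,485 | Ferraro: $11,300

Equal tier: $14,250 ÷ 5 = $2,850 apiece.
Remainder $45,075 by profit-interest units (total 48): Nwosu 16,903.12 → $16,905; Dube 10,329.69 → $10,330; Becker 3,756.25 → $3,755; Delacroix 5,634.38 → $5,635; Ferraro 8,451.56 → $8,450.
Totals: Nwosu $2,850 + $16,905 = $19,755; Dube $2,850 + $10,330 = $13,180; Becker $2,850 + $3,755 = $6,605; Delacroix $2,850 + $5,635 = $8,485; Ferraro $2,850 + $8,450 = $11,300.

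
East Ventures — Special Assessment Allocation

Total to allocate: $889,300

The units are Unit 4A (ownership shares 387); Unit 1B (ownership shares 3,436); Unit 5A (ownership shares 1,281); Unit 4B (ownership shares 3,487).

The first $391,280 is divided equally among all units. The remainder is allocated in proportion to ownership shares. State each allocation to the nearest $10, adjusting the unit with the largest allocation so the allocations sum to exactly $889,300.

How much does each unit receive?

Unit 4A: $120,250; Unit 1B: $297,000; Unit 5A: $172,080; Unit 4B: $299,970

$391,280 shared equally gives $97,820 per unit.
Remainder $498,020 by ownership shares (total 8,591): Unit 4A 22,434.38 → $22,430; Unit 1B 199,184.81 → $199,180; Unit 5A 74,259.53 → $74,260; Unit 4B 202,141.28 → $202,140.
Rounding difference +$10 on remainder applied to Unit 4B.
Totals: Unit 4A $97,820 + $22,430 = $120,250; Unit 1B $97,820 + $199,180 = $297,000; Unit 5A $97,820 + $74,260 = $172,080; Unit 4B $97,820 + $202,150 = $299,970.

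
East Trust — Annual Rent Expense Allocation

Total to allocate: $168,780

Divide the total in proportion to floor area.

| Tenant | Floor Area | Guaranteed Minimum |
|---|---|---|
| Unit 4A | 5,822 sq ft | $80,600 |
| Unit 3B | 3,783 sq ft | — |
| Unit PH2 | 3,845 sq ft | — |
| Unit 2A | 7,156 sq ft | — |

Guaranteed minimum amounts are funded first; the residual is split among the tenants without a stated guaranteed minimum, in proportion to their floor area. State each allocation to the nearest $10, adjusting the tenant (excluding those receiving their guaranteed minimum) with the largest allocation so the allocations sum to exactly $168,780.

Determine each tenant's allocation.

Fund the minimums — Unit 4A $80,600. Balance $88,180.
Balance split over remaining floor area 14,784: Unit 3B 22,563.92 → $22,560; Unit PH2 22,933.72 → $22,930; Unit 2A 42,682.36 → $42,680.
Rounding difference +$10 applied to Unit 2A → $42,690.

Unit 4A: $80,600 · Unit 3B: $22,560 · Unit PH2: $22,930 · Unit 2A: $42,690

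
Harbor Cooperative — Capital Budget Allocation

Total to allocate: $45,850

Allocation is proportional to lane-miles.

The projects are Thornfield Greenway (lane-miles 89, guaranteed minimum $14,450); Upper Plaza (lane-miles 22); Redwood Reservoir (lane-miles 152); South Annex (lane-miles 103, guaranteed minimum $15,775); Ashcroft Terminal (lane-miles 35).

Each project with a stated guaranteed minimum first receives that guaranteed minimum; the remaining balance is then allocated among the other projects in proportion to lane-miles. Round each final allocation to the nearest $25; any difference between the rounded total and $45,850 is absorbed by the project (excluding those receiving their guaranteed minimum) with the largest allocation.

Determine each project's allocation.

Guaranteed amounts: Thornfield Greenway $14,450; South Annex $15,775. Balance $15,625.
Balance split over remaining lane-miles 209: Upper Plaza 1,644.74 → $1,650; Redwood Reservoir 11,363.64 → $11,375; Ashcroft Terminal 2,616.63 → $2,625.
Rounding difference −$25 applied to Redwood Reservoir → $11,350.

Thornfield Greenway: $14,450 | Upper Plaza: $1,650 | Redwood Reservoir: $11,350 | South Annex: $15,775 | Ashcroft Terminal: $2,625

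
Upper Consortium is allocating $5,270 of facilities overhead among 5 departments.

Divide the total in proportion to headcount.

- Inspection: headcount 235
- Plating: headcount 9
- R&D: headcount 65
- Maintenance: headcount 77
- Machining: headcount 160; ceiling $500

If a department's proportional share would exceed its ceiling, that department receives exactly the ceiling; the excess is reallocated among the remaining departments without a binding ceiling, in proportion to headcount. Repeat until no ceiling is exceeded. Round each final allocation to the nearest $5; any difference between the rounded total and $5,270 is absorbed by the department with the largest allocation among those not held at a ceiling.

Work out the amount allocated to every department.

Sum of headcount: 546.
Proportional shares (ignoring caps): Inspection 2,268.22; Plating 86.87; R&D 627.38; Maintenance 743.21; Machining 1,544.32.
Cap binds for Machining ($500); remaining pool $4,770 reallocated over remaining headcount 386.
Redistributed shares: Inspection 2,904.02 → $2,905; Plating 111.22 → $110; R&D 803.24 → $805; Maintenance 951.53 → $950.

Inspection: $2,905 | Plating: $110 | R&D: $805 | Maintenance: $950 | Machining: $500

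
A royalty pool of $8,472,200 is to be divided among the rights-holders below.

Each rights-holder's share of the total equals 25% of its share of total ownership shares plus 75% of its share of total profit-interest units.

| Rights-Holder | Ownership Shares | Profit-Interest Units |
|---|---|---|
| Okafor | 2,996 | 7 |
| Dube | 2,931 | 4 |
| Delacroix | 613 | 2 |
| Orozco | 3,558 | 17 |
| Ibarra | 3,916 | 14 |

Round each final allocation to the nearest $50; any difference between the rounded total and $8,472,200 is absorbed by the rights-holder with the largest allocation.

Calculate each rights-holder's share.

Totals — ownership shares 14,014, profit-interest units 44.
Combined weights (25% ownership shares + 75% profit-interest units): Okafor 0.1728; Dube 0.1205; Delacroix 0.0450; Orozco 0.3532; Ibarra 0.3085.
Unrounded shares: Okafor 1,463,697.39; Dube 1,020,635.91; Delacroix 381,472.68; Orozco 2,992,762.03; Ibarra 2,613,631.99.
After rounding ($50): Okafor $1,463,700; Dube $1,020,650; Delacroix $381,450; Orozco $2,992,750; Ibarra $2,613,650. Sum = $8,472,200.
Rounded total matches; no reconciliation needed.

Okafor: $1,463,700; Dube: $1,020,650; Delacroix: $381,450; Orozco: $2,992,750; Ibarra: $2,613,650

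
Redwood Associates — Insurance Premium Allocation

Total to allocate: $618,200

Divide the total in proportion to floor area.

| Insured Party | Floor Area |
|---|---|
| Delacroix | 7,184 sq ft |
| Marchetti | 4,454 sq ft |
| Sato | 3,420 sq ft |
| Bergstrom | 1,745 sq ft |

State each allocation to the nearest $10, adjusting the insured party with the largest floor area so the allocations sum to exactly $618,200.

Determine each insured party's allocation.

Delacroix: $264,300 · Marchetti: $163,870 · Sato: $125,830 · Bergstrom: $64,200

Combined floor area = 7,184 + 4,454 + 3,420 + 1,745 = 16,803.
Proportional shares: Delacroix 264,306.90; Marchetti 163,867.33; Sato 125,825.39; Bergstrom 64,200.38.
After rounding ($10): Delacroix $264,310; Marchetti $163,870; Sato $125,830; Bergstrom $64,200. Sum = $618,210.
Difference $618,200 − $618,210 = −$10 applied to largest floor area (Delacroix): Delacroix becomes $264,300.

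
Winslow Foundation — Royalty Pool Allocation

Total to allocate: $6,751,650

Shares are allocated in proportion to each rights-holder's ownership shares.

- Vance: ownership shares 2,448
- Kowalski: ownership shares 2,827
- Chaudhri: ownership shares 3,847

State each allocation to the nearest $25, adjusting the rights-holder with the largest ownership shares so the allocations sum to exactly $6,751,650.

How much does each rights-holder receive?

Vance: $1,811,900; Kowalski: $2,092,400; Chaudhri: $2,847,350

Combined ownership shares = 2,448 + 2,827 + 3,847 = 9,122.
Proportional shares: Vance 1,811,887.66; Kowalski 2,092,404.58; Chaudhri 2,847,357.77.
After rounding ($25): Vance $1,811,900; Kowalski $2,092,400; Chaudhri $2,847,350. Sum = $6,751,650.
No rounding difference to absorb.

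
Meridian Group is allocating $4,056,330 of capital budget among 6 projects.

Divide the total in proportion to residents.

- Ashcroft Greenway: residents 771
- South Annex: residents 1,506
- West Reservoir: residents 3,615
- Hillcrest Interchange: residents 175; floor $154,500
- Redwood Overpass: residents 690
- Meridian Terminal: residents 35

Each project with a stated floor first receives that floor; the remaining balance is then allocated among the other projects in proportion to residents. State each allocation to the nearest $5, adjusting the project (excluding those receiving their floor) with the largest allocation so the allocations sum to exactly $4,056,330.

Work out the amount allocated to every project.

Fund the minimums — Hillcrest Interchange $154,500. Balance $3,901,830.
Balance split over remaining residents 6,617: Ashcroft Greenway 454,633.66 → $454,635; South Annex 888,039.29 → $888,040; West Reservoir 2,131,648.10 → $2,131,650; Redwood Overpass 406,870.59 → $406,870; Meridian Terminal 20,638.36 → $20,640.
Rounding difference −$5 applied to West Reservoir → $2,131,645.

Ashcroft Greenway: $454,635 | South Annex: $888,040 | West Reservoir: $2,131,645 | Hillcrest Interchange: $154,500 | Redwood Overpass: $406,870 | Meridian Terminal: $20,640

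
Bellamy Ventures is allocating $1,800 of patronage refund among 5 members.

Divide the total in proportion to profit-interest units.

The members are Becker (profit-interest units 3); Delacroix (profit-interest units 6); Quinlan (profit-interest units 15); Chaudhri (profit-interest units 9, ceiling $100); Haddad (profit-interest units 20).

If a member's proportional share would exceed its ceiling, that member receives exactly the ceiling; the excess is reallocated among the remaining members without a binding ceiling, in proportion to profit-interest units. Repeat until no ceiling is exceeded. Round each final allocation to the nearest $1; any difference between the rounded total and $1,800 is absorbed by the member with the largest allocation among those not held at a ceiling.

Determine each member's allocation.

Sum of profit-interest units: 53.
Unconstrained shares: Becker 101.89; Delacroix 203.77; Quinlan 509.43; Chaudhri 305.66; Haddad 679.25.
Capped: Chaudhri ($100); residual $1,700 reallocated over remaining profit-interest units 44.
Shares after redistribution: Becker 115.91 → $116; Delacroix 231.82 → $232; Quinlan 579.55 → $580; Haddad 772.73 → $773.
Rounding difference −$1 applied to Haddad → $772.

Becker: $116; Delacroix: $232; Quinlan: $580; Chaudhri: $100; Haddad: $772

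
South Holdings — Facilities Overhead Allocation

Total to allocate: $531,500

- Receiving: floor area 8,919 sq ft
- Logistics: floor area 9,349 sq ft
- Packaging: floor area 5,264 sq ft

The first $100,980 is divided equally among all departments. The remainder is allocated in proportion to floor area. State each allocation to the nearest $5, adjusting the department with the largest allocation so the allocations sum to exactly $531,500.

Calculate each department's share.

$100,980 shared equally gives $33,660 per department.
Remainder $430,520 by floor area (total 23,532): Receiving 163,173.89 → $163,175; Logistics 171,040.77 → $171,040; Packaging 96,305.34 → $96,305.
Totals: Receiving $33,660 + $163,175 = $196,835; Logistics $33,660 + $171,040 = $204,700; Packaging $33,660 + $96,305 = $129,965.

Receiving: $196,835 | Logistics: $204,700 | Packaging: $129,965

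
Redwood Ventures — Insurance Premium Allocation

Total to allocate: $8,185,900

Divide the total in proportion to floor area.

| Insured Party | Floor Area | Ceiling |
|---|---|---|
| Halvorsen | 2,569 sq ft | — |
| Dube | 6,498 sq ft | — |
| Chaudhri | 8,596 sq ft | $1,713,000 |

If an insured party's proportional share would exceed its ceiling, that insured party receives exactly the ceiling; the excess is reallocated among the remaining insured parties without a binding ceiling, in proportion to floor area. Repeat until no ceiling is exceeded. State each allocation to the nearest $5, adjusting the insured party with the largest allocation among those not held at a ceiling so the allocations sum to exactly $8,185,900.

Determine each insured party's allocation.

Floor area total: 17,663.
Unconstrained shares: Halvorsen 1,190,600.53; Dube 3,011,491.72; Chaudhri 3,983,807.76.
Cap binds for Chaudhri ($1,713,000); balance $6,472,900 reallocated over remaining floor area 9,067.
Shares after redistribution: Halvorsen 1,834,000.23 → $1,834,000; Dube 4,638,899.77 → $4,638,900.

Halvorsen: $1,834,000; Dube: $4,638,900; Chaudhri: $1,713,000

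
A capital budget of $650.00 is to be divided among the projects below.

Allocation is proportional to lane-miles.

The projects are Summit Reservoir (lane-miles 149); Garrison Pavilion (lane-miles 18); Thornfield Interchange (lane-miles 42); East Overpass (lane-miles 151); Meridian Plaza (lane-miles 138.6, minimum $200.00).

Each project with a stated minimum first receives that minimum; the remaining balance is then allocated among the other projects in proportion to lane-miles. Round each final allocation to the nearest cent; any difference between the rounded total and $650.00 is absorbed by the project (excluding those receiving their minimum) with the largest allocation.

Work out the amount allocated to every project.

Fund the minimums — Meridian Plaza $200.00. Residual $450.00.
Residual split over remaining lane-miles 360: Summit Reservoir 186.2500 → $186.25; Garrison Pavilion 22.5000 → $22.50; Thornfield Interchange 52.5000 → $52.50; East Overpass 188.7500 → $188.75.

Summit Reservoir: $186.25; Garrison Pavilion: $22.50; Thornfield Interchange: $52.50; East Overpass: $188.75; Meridian Plaza: $200.00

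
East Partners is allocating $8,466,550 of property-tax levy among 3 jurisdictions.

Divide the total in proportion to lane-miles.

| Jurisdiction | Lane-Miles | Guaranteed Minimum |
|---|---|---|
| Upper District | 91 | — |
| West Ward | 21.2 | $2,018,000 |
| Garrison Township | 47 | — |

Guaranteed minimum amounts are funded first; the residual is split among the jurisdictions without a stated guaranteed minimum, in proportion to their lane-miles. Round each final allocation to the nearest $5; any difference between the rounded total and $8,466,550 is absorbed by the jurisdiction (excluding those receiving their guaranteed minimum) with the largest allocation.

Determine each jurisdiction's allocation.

Minimums first: West Ward $2,018,000. Balance $6,448,550.
Balance split over remaining lane-miles 138: Upper District 4,252,304.71 → $4,252,305; Garrison Township 2,196,245.29 → $2,196,245.

Upper District: $4,252,305; West Ward: $2,018,000; Garrison Township: $2,196,245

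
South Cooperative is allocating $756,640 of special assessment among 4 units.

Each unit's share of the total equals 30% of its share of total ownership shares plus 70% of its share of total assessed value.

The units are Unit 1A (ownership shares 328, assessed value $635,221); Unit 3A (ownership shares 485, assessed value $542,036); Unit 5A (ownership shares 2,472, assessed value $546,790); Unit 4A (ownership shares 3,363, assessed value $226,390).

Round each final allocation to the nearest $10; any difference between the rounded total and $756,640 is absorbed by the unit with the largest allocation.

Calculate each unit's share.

Totals — ownership shares 6,648, assessed value 1,950,437.
Composite weights (30% ownership shares + 70% assessed value): Unit 1A 0.2428; Unit 3A 0.2164; Unit 5A 0.3078; Unit 4A 0.2330.
Proportional shares: Unit 1A 183,695.85; Unit 3A 163,751.81; Unit 5A 232,887.71; Unit 4A 176,304.63.
After rounding ($10): Unit 1A $183,700; Unit 3A $163,750; Unit 5A $232,890; Unit 4A $176,300. Sum = $756,640.
Rounded total matches; no reconciliation needed.

Unit 1A: $183,700 | Unit 3A: $163,750 | Unit 5A: $232,890 | Unit 4A: $176,300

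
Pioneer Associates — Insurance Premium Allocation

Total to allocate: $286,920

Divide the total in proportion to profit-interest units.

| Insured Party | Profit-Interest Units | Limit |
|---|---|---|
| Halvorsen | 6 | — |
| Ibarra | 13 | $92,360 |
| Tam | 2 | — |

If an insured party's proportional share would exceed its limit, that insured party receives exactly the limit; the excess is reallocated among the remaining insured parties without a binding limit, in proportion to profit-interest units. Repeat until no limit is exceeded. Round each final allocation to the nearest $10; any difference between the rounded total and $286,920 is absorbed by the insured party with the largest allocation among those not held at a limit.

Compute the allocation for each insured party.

Halvorsen: $145,920 | Ibarra: $92,360 | Tam: $48,640

Total profit-interest units = 21.
Proportional shares (ignoring caps): Halvorsen 81,977.14; Ibarra 177,617.14; Tam 27,325.71.
Capped: Ibarra ($92,360); balance $194,560 reallocated over remaining profit-interest units 8.
Redistributed shares: Halvorsen 145,920.00 → $145,920; Tam 48,640.00 → $48,640.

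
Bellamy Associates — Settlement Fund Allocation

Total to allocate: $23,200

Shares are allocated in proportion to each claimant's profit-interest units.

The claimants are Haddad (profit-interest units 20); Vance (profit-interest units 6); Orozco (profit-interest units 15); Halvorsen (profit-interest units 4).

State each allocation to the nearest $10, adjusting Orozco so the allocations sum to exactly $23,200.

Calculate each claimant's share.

Haddad: $10,310; Vance: $3,090; Orozco: $7,740; Halvorsen: $2,060

Sum of profit-interest units: 45.
Proportional shares: Haddad 20/45 × $23,200 = 10,311.11; Vance 6/45 × $23,200 = 3,093.33; Orozco 15/45 × $23,200 = 7,733.33; Halvorsen 4/45 × $23,200 = 2,062.22.
Rounded to nearest $10: Haddad $10,310; Vance $3,090; Orozco $7,730; Halvorsen $2,060. Sum = $23,190.
Difference $23,200 − $23,190 = +$10 applied to Orozco: Orozco becomes $7,740.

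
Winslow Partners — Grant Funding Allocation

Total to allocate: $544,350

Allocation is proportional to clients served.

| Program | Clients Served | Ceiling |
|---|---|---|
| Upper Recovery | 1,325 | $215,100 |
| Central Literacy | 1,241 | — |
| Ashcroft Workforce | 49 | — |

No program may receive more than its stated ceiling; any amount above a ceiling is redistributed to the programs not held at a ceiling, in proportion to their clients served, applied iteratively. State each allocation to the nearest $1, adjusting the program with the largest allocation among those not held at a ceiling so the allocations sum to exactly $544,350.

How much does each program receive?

Upper Recovery: $215,100; Central Literacy: $316,744; Ashcroft Workforce: $12,506

Combined clients served = 2,615.
Proportional shares (ignoring caps): Upper Recovery 275,817.88; Central Literacy 258,332.07; Ashcroft Workforce 10,200.06.
Held at cap: Upper Recovery ($215,100); balance $329,250 reallocated over remaining clients served 1,290.
Redistributed shares: Central Literacy 316,743.60 → $316,744; Ashcroft Workforce 12,506.40 → $12,506.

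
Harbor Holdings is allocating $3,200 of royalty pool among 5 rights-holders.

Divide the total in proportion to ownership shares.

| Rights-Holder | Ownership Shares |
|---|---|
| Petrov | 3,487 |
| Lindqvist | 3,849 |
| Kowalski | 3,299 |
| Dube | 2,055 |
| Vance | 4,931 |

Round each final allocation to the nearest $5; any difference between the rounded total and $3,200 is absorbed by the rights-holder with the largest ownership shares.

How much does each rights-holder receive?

Petrov: $635 · Lindqvist: $700 · Kowalski: $600 · Dube: $375 · Vance: $890

Combined ownership shares = 17,621.
Raw shares: Petrov 3,487/17,621 × $3,200 = 633.24; Lindqvist 3,849/17,621 × $3,200 = 698.98; Kowalski 3,299/17,621 × $3,200 = 599.10; Dube 2,055/17,621 × $3,200 = 373.19; Vance 4,931/17,621 × $3,200 = 895.48.
At nearest $5: Petrov $635; Lindqvist $700; Kowalski $600; Dube $375; Vance $895. Sum = $3,205.
Difference $3,200 − $3,205 = −$5 applied to largest ownership shares (Vance): Vance becomes $890.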